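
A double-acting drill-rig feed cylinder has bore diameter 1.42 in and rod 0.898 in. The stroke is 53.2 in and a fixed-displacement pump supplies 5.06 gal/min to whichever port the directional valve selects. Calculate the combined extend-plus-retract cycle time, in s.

Cap-side area A_cap = π/4 × (1.42 in)² = 1.584 in^2
Rod-side annular area A_ann = π/4 × (1.42² − 0.898²) = 0.9503 in^2
t_ext = A_cap·L/Q = 4.325 s
t_ret = A_ann·L/Q = 2.595 s
t_cycle = t_ext + t_ret

t ≈ 6.92 s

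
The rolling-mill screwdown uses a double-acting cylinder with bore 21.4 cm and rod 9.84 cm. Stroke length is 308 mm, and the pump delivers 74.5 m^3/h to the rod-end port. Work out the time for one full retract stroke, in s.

t ≈ 0.422 s

Rod-side annular area A_ann = π/4 × (21.4² − 9.84²) = 283.6 cm^2
Swept volume V = A × L; t = V / Q = A·L / Q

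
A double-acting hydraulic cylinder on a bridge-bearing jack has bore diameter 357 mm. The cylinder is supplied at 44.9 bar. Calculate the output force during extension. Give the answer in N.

Cap-side area A_cap = π/4 × (357 mm)² = 1.001e5 mm^2
F = P × A_cap = 44.9 bar × A_cap

F ≈ 4.49e5 N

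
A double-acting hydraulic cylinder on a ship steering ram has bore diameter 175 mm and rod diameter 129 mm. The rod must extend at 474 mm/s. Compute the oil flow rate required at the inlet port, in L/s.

Cap-side area A_cap = π/4 × (175 mm)² = 24050 mm^2
Q = A × v

Q ≈ 11.4 L/s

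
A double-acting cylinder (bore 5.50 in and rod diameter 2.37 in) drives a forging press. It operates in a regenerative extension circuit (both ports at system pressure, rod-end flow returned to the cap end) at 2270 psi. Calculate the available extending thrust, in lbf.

F ≈ 10000 lbf

With equal pressure on both faces, forces on the annular region cancel; the net push is pressure × rod cross-section.
Rod cross-section A_rod = π/4 × (2.37 in)² = 4.412 in^2
F = P × A_rod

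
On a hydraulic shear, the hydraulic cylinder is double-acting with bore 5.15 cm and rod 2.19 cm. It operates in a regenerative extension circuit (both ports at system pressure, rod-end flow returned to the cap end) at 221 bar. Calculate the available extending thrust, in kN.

F ≈ 8.32 kN

With equal pressure on both faces, forces on the annular region cancel; the net push is pressure × rod cross-section.
Rod cross-section A_rod = π/4 × (2.19 cm)² = 3.767 cm^2
F = P × A_rod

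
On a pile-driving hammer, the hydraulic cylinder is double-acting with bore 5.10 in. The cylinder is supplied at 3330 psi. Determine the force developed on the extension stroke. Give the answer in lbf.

F ≈ 68000 lbf

Cap-side area A_cap = π/4 × (5.10 in)² = 20.43 in^2
F = P × A_cap = 3330 psi × A_cap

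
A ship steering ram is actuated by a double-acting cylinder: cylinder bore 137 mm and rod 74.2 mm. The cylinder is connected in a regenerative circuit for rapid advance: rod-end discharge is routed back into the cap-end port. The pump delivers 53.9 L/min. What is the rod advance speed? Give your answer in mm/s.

v ≈ 208 mm/s

In regeneration the rod-end outflow joins the pump flow into the cap end, so the net volume the pump must supply per unit advance equals the rod cross-section area.
Rod cross-section A_rod = π/4 × (74.2 mm)² = 4324 mm^2
v = Q_pump / A_rod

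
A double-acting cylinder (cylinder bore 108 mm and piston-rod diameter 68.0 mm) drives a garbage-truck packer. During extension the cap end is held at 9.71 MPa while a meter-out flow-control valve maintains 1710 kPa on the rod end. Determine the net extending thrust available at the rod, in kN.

F ≈ 79.5 kN

Cap-side area A_cap = π/4 × (108 mm)² = 9161 mm^2
Rod-side annular area A_ann = π/4 × (108² − 68.0²) = 5529 mm^2
Net thrust = P_cap·A_cap − P_rod·A_ann = 88.95 kN − 9.455 kN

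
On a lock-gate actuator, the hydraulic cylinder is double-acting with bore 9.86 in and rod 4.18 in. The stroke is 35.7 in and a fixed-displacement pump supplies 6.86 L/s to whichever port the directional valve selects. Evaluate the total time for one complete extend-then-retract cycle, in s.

Cap-side area A_cap = π/4 × (9.86 in)² = 76.36 in^2
Rod-side annular area A_ann = π/4 × (9.86² − 4.18²) = 62.63 in^2
t_ext = A_cap·L/Q = 6.512 s
t_ret = A_ann·L/Q = 5.341 s
t_cycle = t_ext + t_ret

t ≈ 11.9 s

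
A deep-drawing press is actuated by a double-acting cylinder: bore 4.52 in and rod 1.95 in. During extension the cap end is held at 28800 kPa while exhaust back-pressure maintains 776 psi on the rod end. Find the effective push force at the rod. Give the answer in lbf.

Cap-side area A_cap = π/4 × (4.52 in)² = 16.05 in^2
Rod-side annular area A_ann = π/4 × (4.52² − 1.95²) = 13.06 in^2
Net thrust = P_cap·A_cap − P_rod·A_ann = 67030 lbf − 10130 lbf

F ≈ 56900 lbf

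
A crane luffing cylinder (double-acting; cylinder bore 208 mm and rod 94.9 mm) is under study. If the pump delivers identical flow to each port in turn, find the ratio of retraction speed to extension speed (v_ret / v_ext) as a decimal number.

Cap-side area A_cap = π/4 × (208 mm)² = 33980 mm^2
Rod-side annular area A_ann = π/4 × (208² − 94.9²) = 26910 mm^2
For equal Q, v ∝ 1/A, so v_ret/v_ext = A_cap/A_ann.

v_ret/v_ext ≈ 1.26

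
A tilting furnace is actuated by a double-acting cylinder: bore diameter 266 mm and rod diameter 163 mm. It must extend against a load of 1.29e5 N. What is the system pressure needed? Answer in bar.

Cap-side area A_cap = π/4 × (266 mm)² = 55570 mm^2
P = F / A = 1.29e5 N / A

P ≈ 23.2 bar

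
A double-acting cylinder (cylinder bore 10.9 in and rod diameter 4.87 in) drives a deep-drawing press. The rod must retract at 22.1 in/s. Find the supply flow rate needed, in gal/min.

Rod-side annular area A_ann = π/4 × (10.9² − 4.87²) = 74.69 in^2
Q = A × v

Q ≈ 429 gal/min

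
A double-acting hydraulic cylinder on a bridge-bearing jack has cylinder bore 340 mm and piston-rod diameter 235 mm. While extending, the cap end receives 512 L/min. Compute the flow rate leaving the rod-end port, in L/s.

Cap-side area A_cap = π/4 × (340 mm)² = 90790 mm^2
Rod-side annular area A_ann = π/4 × (340² − 235²) = 47420 mm^2
Piston speed v = Q_in/A_cap; rod-end outflow Q_out = v × A_ann = Q_in × A_ann/A_cap.

Q_out ≈ 4.46 L/s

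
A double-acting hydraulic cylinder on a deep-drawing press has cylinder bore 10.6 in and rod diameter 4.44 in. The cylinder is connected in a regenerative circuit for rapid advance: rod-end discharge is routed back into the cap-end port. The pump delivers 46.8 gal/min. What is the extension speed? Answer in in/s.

In regeneration the rod-end outflow joins the pump flow into the cap end, so the net volume the pump must supply per unit advance equals the rod cross-section area.
Rod cross-section A_rod = π/4 × (4.44 in)² = 15.48 in^2
v = Q_pump / A_rod

v ≈ 11.6 in/s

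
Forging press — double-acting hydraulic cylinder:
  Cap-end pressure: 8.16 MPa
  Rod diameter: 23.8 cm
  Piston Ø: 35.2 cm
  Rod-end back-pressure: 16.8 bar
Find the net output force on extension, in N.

F ≈ 7.05e5 N

Cap-side area A_cap = π/4 × (35.2 cm)² = 973.1 cm^2
Rod-side annular area A_ann = π/4 × (35.2² − 23.8²) = 528.3 cm^2
Net thrust = P_cap·A_cap − P_rod·A_ann = 7.941e5 N − 88750 N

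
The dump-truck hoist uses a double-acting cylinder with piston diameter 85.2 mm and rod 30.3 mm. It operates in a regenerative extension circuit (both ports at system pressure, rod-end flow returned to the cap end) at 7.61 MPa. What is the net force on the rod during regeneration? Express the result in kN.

F ≈ 5.49 kN

With equal pressure on both faces, forces on the annular region cancel; the net push is pressure × rod cross-section.
Rod cross-section A_rod = π/4 × (30.3 mm)² = 721.1 mm^2
F = P × A_rod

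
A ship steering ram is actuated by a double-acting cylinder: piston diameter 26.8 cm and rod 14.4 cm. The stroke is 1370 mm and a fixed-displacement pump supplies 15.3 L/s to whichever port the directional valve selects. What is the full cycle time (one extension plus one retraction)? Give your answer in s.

Cap-side area A_cap = π/4 × (26.8 cm)² = 564.1 cm^2
Rod-side annular area A_ann = π/4 × (26.8² − 14.4²) = 401.2 cm^2
t_ext = A_cap·L/Q = 5.051 s
t_ret = A_ann·L/Q = 3.593 s
t_cycle = t_ext + t_ret

t ≈ 8.64 s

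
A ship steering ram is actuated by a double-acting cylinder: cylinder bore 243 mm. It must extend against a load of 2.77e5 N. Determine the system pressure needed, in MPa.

Cap-side area A_cap = π/4 × (243 mm)² = 46380 mm^2
P = F / A = 2.77e5 N / A

P ≈ 5.97 MPa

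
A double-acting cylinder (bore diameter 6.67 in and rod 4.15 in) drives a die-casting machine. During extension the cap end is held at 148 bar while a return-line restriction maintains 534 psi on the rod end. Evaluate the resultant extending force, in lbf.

F ≈ 63600 lbf

Cap-side area A_cap = π/4 × (6.67 in)² = 34.94 in^2
Rod-side annular area A_ann = π/4 × (6.67² − 4.15²) = 21.41 in^2
Net thrust = P_cap·A_cap − P_rod·A_ann = 75000 lbf − 11440 lbf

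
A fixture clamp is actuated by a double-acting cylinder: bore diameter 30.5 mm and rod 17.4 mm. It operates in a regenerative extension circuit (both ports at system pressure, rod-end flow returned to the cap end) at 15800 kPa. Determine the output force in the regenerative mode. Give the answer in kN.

With equal pressure on both faces, forces on the annular region cancel; the net push is pressure × rod cross-section.
Rod cross-section A_rod = π/4 × (17.4 mm)² = 237.8 mm^2
F = P × A_rod

F ≈ 3.76 kN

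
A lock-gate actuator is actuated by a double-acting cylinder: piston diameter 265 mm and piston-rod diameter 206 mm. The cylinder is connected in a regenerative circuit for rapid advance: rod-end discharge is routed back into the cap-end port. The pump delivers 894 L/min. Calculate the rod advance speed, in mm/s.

In regeneration the rod-end outflow joins the pump flow into the cap end, so the net volume the pump must supply per unit advance equals the rod cross-section area.
Rod cross-section A_rod = π/4 × (206 mm)² = 33330 mm^2
v = Q_pump / A_rod

v ≈ 447 mm/s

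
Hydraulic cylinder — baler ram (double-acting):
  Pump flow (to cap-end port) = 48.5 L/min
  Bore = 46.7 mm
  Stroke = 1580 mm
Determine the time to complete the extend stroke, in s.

t ≈ 3.35 s

Cap-side area A_cap = π/4 × (46.7 mm)² = 1713 mm^2
Swept volume V = A × L; t = V / Q = A·L / Q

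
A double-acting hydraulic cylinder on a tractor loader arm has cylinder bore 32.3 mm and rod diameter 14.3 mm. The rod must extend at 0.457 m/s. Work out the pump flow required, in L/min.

Q ≈ 22.5 L/min

Cap-side area A_cap = π/4 × (32.3 mm)² = 819.4 mm^2
Q = A × v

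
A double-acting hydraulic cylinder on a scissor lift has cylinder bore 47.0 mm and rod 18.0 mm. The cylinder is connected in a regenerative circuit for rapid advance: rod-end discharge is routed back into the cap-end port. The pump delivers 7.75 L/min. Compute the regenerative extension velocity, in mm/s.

In regeneration the rod-end outflow joins the pump flow into the cap end, so the net volume the pump must supply per unit advance equals the rod cross-section area.
Rod cross-section A_rod = π/4 × (18.0 mm)² = 254.5 mm^2
v = Q_pump / A_rod

v ≈ 508 mm/s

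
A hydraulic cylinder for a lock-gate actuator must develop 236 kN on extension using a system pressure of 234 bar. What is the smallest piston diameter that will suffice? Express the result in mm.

D ≈ 113 mm

Extension force acts on the full piston face: F = P × (π/4)D².
D = √(4F / (πP)) = √(4 × 236 kN / (π × 234 bar))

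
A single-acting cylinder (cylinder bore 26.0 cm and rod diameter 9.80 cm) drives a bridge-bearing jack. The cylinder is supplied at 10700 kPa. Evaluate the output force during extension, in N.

Cap-side area A_cap = π/4 × (26.0 cm)² = 530.9 cm^2
F = P × A_cap = 10700 kPa × A_cap

F ≈ 5.68e5 N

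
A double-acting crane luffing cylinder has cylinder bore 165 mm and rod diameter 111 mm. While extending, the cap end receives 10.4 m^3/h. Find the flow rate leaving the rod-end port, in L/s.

Q_out ≈ 1.58 L/s

Cap-side area A_cap = π/4 × (165 mm)² = 21380 mm^2
Rod-side annular area A_ann = π/4 × (165² − 111²) = 11710 mm^2
Piston speed v = Q_in/A_cap; rod-end outflow Q_out = v × A_ann = Q_in × A_ann/A_cap.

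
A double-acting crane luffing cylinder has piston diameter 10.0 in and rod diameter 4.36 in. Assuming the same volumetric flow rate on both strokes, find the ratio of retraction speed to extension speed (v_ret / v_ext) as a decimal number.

v_ret/v_ext ≈ 1.23

Cap-side area A_cap = π/4 × (10.0 in)² = 78.54 in^2
Rod-side annular area A_ann = π/4 × (10.0² − 4.36²) = 63.61 in^2
For equal Q, v ∝ 1/A, so v_ret/v_ext = A_cap/A_ann.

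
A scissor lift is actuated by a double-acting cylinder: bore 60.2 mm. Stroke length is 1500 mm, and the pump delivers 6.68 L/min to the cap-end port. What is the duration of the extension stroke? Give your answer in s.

t ≈ 38.3 s

Cap-side area A_cap = π/4 × (60.2 mm)² = 2846 mm^2
Swept volume V = A × L; t = V / Q = A·L / Q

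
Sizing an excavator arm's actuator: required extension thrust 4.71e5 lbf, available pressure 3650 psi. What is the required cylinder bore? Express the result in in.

Extension force acts on the full piston face: F = P × (π/4)D².
D = √(4F / (πP)) = √(4 × 4.71e5 lbf / (π × 3650 psi))

D ≈ 12.8 in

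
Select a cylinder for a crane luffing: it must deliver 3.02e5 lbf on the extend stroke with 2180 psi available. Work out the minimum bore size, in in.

Extension force acts on the full piston face: F = P × (π/4)D².
D = √(4F / (πP)) = √(4 × 3.02e5 lbf / (π × 2180 psi))

D ≈ 13.3 in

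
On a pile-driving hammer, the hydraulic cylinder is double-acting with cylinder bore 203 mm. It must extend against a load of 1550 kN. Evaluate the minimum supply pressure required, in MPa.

Cap-side area A_cap = π/4 × (203 mm)² = 32370 mm^2
P = F / A = 1550 kN / A

P ≈ 47.9 MPa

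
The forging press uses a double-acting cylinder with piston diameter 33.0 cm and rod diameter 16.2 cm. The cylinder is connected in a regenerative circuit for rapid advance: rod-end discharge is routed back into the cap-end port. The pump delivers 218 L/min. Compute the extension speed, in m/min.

v ≈ 10.6 m/min

In regeneration the rod-end outflow joins the pump flow into the cap end, so the net volume the pump must supply per unit advance equals the rod cross-section area.
Rod cross-section A_rod = π/4 × (16.2 cm)² = 206.1 cm^2
v = Q_pump / A_rod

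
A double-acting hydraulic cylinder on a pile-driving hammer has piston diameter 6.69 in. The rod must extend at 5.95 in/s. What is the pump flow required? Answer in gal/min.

Cap-side area A_cap = π/4 × (6.69 in)² = 35.15 in^2
Q = A × v

Q ≈ 54.3 gal/min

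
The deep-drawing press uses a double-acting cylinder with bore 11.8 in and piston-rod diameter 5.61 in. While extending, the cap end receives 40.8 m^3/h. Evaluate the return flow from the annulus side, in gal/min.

Q_out ≈ 139 gal/min

Cap-side area A_cap = π/4 × (11.8 in)² = 109.4 in^2
Rod-side annular area A_ann = π/4 × (11.8² − 5.61²) = 84.64 in^2
Piston speed v = Q_in/A_cap; rod-end outflow Q_out = v × A_ann = Q_in × A_ann/A_cap.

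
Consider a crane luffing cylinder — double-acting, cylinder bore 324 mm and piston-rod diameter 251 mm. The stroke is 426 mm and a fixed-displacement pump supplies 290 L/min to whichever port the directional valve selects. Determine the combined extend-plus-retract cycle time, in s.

Cap-side area A_cap = π/4 × (324 mm)² = 82450 mm^2
Rod-side annular area A_ann = π/4 × (324² − 251²) = 32970 mm^2
t_ext = A_cap·L/Q = 7.267 s
t_ret = A_ann·L/Q = 2.906 s
t_cycle = t_ext + t_ret

t ≈ 10.2 s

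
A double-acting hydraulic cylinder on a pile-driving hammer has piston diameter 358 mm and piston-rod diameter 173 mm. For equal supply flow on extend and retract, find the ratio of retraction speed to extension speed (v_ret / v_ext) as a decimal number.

v_ret/v_ext ≈ 1.30

Cap-side area A_cap = π/4 × (358 mm)² = 1.007e5 mm^2
Rod-side annular area A_ann = π/4 × (358² − 173²) = 77150 mm^2
For equal Q, v ∝ 1/A, so v_ret/v_ext = A_cap/A_ann.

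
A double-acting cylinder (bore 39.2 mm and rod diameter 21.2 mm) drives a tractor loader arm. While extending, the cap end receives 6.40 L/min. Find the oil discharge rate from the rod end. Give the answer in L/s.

Q_out ≈ 0.0755 L/s

Cap-side area A_cap = π/4 × (39.2 mm)² = 1207 mm^2
Rod-side annular area A_ann = π/4 × (39.2² − 21.2²) = 853.9 mm^2
Piston speed v = Q_in/A_cap; rod-end outflow Q_out = v × A_ann = Q_in × A_ann/A_cap.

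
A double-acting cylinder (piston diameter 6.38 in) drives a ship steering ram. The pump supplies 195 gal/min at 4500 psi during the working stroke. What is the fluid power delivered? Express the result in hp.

Hydraulic power = P × Q

W ≈ 512 hp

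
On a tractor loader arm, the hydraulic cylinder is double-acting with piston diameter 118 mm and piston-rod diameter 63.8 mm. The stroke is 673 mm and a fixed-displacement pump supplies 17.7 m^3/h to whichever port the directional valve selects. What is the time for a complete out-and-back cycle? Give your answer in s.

t ≈ 2.56 s

Cap-side area A_cap = π/4 × (118 mm)² = 10940 mm^2
Rod-side annular area A_ann = π/4 × (118² − 63.8²) = 7739 mm^2
t_ext = A_cap·L/Q = 1.497 s
t_ret = A_ann·L/Q = 1.059 s
t_cycle = t_ext + t_ret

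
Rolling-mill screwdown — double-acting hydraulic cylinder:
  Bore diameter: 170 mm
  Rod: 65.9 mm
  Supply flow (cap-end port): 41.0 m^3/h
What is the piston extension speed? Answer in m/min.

Cap-side area A_cap = π/4 × (170 mm)² = 22700 mm^2
v = Q / A

v ≈ 30.1 m/min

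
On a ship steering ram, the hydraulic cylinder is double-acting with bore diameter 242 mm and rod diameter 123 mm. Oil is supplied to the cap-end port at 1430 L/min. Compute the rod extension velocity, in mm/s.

Cap-side area A_cap = π/4 × (242 mm)² = 46000 mm^2
v = Q / A

v ≈ 518 mm/s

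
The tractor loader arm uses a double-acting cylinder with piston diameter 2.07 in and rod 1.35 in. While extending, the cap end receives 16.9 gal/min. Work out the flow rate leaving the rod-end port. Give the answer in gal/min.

Cap-side area A_cap = π/4 × (2.07 in)² = 3.365 in^2
Rod-side annular area A_ann = π/4 × (2.07² − 1.35²) = 1.934 in^2
Piston speed v = Q_in/A_cap; rod-end outflow Q_out = v × A_ann = Q_in × A_ann/A_cap.

Q_out ≈ 9.71 gal/min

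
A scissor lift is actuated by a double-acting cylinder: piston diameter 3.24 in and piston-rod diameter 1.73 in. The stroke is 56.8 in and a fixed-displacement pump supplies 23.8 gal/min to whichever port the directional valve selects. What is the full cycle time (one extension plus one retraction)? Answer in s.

Cap-side area A_cap = π/4 × (3.24 in)² = 8.245 in^2
Rod-side annular area A_ann = π/4 × (3.24² − 1.73²) = 5.894 in^2
t_ext = A_cap·L/Q = 5.111 s
t_ret = A_ann·L/Q = 3.654 s
t_cycle = t_ext + t_ret

t ≈ 8.76 s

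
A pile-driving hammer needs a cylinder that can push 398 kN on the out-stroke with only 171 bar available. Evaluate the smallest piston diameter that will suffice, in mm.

D ≈ 172 mm

Extension force acts on the full piston face: F = P × (π/4)D².
D = √(4F / (πP)) = √(4 × 398 kN / (π × 171 bar))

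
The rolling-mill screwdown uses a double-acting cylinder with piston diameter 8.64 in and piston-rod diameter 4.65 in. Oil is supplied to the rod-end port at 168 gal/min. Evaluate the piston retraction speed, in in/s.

v ≈ 15.5 in/s

Rod-side annular area A_ann = π/4 × (8.64² − 4.65²) = 41.65 in^2
Flow into the rod-end port fills the annular volume.
v = Q / A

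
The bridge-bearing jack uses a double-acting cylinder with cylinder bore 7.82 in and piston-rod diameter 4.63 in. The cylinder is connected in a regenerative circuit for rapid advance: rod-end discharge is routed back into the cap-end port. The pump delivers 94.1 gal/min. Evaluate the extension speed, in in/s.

In regeneration the rod-end outflow joins the pump flow into the cap end, so the net volume the pump must supply per unit advance equals the rod cross-section area.
Rod cross-section A_rod = π/4 × (4.63 in)² = 16.84 in^2
v = Q_pump / A_rod

v ≈ 21.5 in/s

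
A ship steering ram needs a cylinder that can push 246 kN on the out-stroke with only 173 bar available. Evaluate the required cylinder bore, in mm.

D ≈ 135 mm

Extension force acts on the full piston face: F = P × (π/4)D².
D = √(4F / (πP)) = √(4 × 246 kN / (π × 173 bar))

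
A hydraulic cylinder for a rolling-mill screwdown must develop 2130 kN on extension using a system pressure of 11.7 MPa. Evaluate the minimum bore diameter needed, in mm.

D ≈ 481 mm

Extension force acts on the full piston face: F = P × (π/4)D².
D = √(4F / (πP)) = √(4 × 2130 kN / (π × 11.7 MPa))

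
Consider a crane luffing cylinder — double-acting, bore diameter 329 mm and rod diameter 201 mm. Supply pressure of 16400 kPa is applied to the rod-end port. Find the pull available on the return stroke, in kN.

F ≈ 874 kN

Rod-side annular area A_ann = π/4 × (329² − 201²) = 53280 mm^2
On retraction the pressure acts on the annular area (bore minus rod).
F = P × A_ann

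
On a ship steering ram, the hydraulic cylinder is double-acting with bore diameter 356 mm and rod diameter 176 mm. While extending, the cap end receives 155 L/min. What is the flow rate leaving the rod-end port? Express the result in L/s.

Cap-side area A_cap = π/4 × (356 mm)² = 99540 mm^2
Rod-side annular area A_ann = π/4 × (356² − 176²) = 75210 mm^2
Piston speed v = Q_in/A_cap; rod-end outflow Q_out = v × A_ann = Q_in × A_ann/A_cap.

Q_out ≈ 1.95 L/s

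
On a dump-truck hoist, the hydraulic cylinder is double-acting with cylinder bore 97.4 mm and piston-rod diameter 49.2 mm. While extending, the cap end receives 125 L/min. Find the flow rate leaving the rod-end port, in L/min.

Q_out ≈ 93.1 L/min

Cap-side area A_cap = π/4 × (97.4 mm)² = 7451 mm^2
Rod-side annular area A_ann = π/4 × (97.4² − 49.2²) = 5550 mm^2
Piston speed v = Q_in/A_cap; rod-end outflow Q_out = v × A_ann = Q_in × A_ann/A_cap.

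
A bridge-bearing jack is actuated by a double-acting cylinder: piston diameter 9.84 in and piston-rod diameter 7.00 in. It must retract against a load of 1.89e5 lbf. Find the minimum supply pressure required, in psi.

P ≈ 5030 psi

Rod-side annular area A_ann = π/4 × (9.84² − 7.00²) = 37.56 in^2
Retraction: pressure acts on the annular area.
P = F / A = 1.89e5 lbf / A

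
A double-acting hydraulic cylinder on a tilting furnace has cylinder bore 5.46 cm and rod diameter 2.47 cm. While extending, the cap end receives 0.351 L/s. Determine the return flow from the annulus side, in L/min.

Cap-side area A_cap = π/4 × (5.46 cm)² = 23.41 cm^2
Rod-side annular area A_ann = π/4 × (5.46² − 2.47²) = 18.62 cm^2
Piston speed v = Q_in/A_cap; rod-end outflow Q_out = v × A_ann = Q_in × A_ann/A_cap.

Q_out ≈ 16.8 L/min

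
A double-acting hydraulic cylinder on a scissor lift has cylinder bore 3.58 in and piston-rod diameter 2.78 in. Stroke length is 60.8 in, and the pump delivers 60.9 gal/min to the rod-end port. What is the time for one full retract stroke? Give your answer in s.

Rod-side annular area A_ann = π/4 × (3.58² − 2.78²) = 3.996 in^2
Swept volume V = A × L; t = V / Q = A·L / Q

t ≈ 1.04 s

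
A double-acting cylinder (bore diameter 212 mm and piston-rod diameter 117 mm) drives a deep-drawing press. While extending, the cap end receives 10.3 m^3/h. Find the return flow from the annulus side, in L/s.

Cap-side area A_cap = π/4 × (212 mm)² = 35300 mm^2
Rod-side annular area A_ann = π/4 × (212² − 117²) = 24550 mm^2
Piston speed v = Q_in/A_cap; rod-end outflow Q_out = v × A_ann = Q_in × A_ann/A_cap.

Q_out ≈ 1.99 L/s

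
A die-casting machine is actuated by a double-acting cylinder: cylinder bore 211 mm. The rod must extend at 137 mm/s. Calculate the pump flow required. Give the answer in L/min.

Cap-side area A_cap = π/4 × (211 mm)² = 34970 mm^2
Q = A × v

Q ≈ 287 L/min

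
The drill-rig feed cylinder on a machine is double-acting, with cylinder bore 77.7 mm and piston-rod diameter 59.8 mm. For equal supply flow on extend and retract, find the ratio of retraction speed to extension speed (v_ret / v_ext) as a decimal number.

v_ret/v_ext ≈ 2.45

Cap-side area A_cap = π/4 × (77.7 mm)² = 4742 mm^2
Rod-side annular area A_ann = π/4 × (77.7² − 59.8²) = 1933 mm^2
For equal Q, v ∝ 1/A, so v_ret/v_ext = A_cap/A_ann.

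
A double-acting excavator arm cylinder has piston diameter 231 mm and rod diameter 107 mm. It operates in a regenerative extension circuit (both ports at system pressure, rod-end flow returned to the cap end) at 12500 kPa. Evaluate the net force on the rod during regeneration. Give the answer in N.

With equal pressure on both faces, forces on the annular region cancel; the net push is pressure × rod cross-section.
Rod cross-section A_rod = π/4 × (107 mm)² = 8992 mm^2
F = P × A_rod

F ≈ 1.12e5 N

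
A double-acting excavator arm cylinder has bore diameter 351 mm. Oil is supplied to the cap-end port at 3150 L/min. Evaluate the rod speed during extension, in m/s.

Cap-side area A_cap = π/4 × (351 mm)² = 96760 mm^2
v = Q / A

v ≈ 0.543 m/s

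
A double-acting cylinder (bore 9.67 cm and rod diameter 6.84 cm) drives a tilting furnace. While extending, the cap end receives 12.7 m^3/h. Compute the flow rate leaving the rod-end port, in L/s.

Q_out ≈ 1.76 L/s

Cap-side area A_cap = π/4 × (9.67 cm)² = 73.44 cm^2
Rod-side annular area A_ann = π/4 × (9.67² − 6.84²) = 36.70 cm^2
Piston speed v = Q_in/A_cap; rod-end outflow Q_out = v × A_ann = Q_in × A_ann/A_cap.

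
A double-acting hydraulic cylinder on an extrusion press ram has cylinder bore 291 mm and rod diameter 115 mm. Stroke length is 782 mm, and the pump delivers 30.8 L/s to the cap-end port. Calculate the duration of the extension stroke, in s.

Cap-side area A_cap = π/4 × (291 mm)² = 66510 mm^2
Swept volume V = A × L; t = V / Q = A·L / Q

t ≈ 1.69 s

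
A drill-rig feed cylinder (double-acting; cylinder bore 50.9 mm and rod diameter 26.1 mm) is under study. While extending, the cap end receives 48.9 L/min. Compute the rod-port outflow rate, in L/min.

Q_out ≈ 36.0 L/min

Cap-side area A_cap = π/4 × (50.9 mm)² = 2035 mm^2
Rod-side annular area A_ann = π/4 × (50.9² − 26.1²) = 1500 mm^2
Piston speed v = Q_in/A_cap; rod-end outflow Q_out = v × A_ann = Q_in × A_ann/A_cap.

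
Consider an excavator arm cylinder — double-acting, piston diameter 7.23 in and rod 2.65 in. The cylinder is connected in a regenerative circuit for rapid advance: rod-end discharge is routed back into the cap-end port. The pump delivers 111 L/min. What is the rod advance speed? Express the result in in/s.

In regeneration the rod-end outflow joins the pump flow into the cap end, so the net volume the pump must supply per unit advance equals the rod cross-section area.
Rod cross-section A_rod = π/4 × (2.65 in)² = 5.515 in^2
v = Q_pump / A_rod

v ≈ 20.5 in/s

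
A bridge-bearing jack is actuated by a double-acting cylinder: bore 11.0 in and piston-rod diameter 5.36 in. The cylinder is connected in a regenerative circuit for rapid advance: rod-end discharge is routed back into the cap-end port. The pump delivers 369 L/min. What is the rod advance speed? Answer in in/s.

In regeneration the rod-end outflow joins the pump flow into the cap end, so the net volume the pump must supply per unit advance equals the rod cross-section area.
Rod cross-section A_rod = π/4 × (5.36 in)² = 22.56 in^2
v = Q_pump / A_rod

v ≈ 16.6 in/s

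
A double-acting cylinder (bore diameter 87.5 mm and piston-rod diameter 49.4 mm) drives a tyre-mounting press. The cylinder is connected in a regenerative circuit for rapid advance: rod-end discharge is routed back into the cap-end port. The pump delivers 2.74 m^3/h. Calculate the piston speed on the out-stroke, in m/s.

v ≈ 0.397 m/s

In regeneration the rod-end outflow joins the pump flow into the cap end, so the net volume the pump must supply per unit advance equals the rod cross-section area.
Rod cross-section A_rod = π/4 × (49.4 mm)² = 1917 mm^2
v = Q_pump / A_rod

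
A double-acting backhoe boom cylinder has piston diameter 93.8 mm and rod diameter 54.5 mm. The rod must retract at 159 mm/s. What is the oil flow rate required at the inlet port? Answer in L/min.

Q ≈ 43.7 L/min

Rod-side annular area A_ann = π/4 × (93.8² − 54.5²) = 4577 mm^2
Q = A × v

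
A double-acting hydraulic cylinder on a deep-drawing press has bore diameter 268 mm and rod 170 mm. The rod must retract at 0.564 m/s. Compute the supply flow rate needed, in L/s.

Q ≈ 19.0 L/s

Rod-side annular area A_ann = π/4 × (268² − 170²) = 33710 mm^2
Q = A × v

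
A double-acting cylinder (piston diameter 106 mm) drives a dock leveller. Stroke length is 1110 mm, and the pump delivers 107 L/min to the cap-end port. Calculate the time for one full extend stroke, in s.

t ≈ 5.49 s

Cap-side area A_cap = π/4 × (106 mm)² = 8825 mm^2
Swept volume V = A × L; t = V / Q = A·L / Q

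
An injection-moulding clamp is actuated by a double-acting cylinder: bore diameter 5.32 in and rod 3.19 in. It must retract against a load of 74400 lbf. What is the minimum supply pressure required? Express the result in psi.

P ≈ 5230 psi

Rod-side annular area A_ann = π/4 × (5.32² − 3.19²) = 14.24 in^2
Retraction: pressure acts on the annular area.
P = F / A = 74400 lbf / A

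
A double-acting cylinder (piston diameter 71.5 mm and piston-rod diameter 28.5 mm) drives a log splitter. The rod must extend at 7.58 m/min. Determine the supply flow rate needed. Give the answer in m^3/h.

Cap-side area A_cap = π/4 × (71.5 mm)² = 4015 mm^2
Q = A × v

Q ≈ 1.83 m^3/h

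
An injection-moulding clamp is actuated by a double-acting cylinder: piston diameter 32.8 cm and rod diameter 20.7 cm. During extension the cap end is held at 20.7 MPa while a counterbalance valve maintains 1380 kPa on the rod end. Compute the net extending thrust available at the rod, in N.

F ≈ 1.68e6 N

Cap-side area A_cap = π/4 × (32.8 cm)² = 845.0 cm^2
Rod-side annular area A_ann = π/4 × (32.8² − 20.7²) = 508.4 cm^2
Net thrust = P_cap·A_cap − P_rod·A_ann = 1.749e6 N − 70160 N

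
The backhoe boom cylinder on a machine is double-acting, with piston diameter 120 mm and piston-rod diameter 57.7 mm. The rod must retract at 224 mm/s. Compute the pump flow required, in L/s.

Rod-side annular area A_ann = π/4 × (120² − 57.7²) = 8695 mm^2
Q = A × v

Q ≈ 1.95 L/s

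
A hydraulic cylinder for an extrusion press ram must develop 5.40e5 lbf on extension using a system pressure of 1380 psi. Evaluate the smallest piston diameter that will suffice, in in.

D ≈ 22.3 in

Extension force acts on the full piston face: F = P × (π/4)D².
D = √(4F / (πP)) = √(4 × 5.40e5 lbf / (π × 1380 psi))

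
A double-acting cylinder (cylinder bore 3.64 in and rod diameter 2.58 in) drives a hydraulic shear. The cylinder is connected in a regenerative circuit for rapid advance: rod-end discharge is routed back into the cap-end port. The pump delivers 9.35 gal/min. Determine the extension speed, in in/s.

v ≈ 6.89 in/s

In regeneration the rod-end outflow joins the pump flow into the cap end, so the net volume the pump must supply per unit advance equals the rod cross-section area.
Rod cross-section A_rod = π/4 × (2.58 in)² = 5.228 in^2
v = Q_pump / A_rod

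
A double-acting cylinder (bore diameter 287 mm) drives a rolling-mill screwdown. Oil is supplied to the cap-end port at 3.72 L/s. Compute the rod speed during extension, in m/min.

v ≈ 3.45 m/min

Cap-side area A_cap = π/4 × (287 mm)² = 64690 mm^2
v = Q / A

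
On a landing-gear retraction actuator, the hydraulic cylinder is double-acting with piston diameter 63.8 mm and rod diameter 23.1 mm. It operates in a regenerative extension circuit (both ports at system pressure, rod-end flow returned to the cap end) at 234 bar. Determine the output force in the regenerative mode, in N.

F ≈ 9810 N

With equal pressure on both faces, forces on the annular region cancel; the net push is pressure × rod cross-section.
Rod cross-section A_rod = π/4 × (23.1 mm)² = 419.1 mm^2
F = P × A_rod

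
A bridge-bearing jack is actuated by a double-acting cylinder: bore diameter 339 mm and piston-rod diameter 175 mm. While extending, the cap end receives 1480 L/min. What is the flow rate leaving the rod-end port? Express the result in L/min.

Q_out ≈ 1090 L/min

Cap-side area A_cap = π/4 × (339 mm)² = 90260 mm^2
Rod-side annular area A_ann = π/4 × (339² − 175²) = 66210 mm^2
Piston speed v = Q_in/A_cap; rod-end outflow Q_out = v × A_ann = Q_in × A_ann/A_cap.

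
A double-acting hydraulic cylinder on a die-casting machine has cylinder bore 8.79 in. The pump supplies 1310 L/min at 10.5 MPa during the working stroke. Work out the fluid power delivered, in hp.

W ≈ 307 hp

Hydraulic power = P × Q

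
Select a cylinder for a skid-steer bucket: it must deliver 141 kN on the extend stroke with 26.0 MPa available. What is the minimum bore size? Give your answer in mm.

D ≈ 83.1 mm

Extension force acts on the full piston face: F = P × (π/4)D².
D = √(4F / (πP)) = √(4 × 141 kN / (π × 26.0 MPa))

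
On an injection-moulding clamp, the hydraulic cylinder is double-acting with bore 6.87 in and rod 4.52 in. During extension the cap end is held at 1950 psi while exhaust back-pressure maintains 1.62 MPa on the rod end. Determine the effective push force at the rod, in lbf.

F ≈ 67300 lbf

Cap-side area A_cap = π/4 × (6.87 in)² = 37.07 in^2
Rod-side annular area A_ann = π/4 × (6.87² − 4.52²) = 21.02 in^2
Net thrust = P_cap·A_cap − P_rod·A_ann = 72280 lbf − 4939 lbf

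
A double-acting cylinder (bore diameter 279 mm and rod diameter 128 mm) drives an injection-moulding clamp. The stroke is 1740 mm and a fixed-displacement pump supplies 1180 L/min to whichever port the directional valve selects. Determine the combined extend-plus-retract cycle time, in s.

t ≈ 9.68 s

Cap-side area A_cap = π/4 × (279 mm)² = 61140 mm^2
Rod-side annular area A_ann = π/4 × (279² − 128²) = 48270 mm^2
t_ext = A_cap·L/Q = 5.409 s
t_ret = A_ann·L/Q = 4.271 s
t_cycle = t_ext + t_ret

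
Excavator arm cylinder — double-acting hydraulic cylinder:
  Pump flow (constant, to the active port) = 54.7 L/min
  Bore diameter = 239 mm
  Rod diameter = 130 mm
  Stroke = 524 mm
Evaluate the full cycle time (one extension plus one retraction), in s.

t ≈ 43.9 s

Cap-side area A_cap = π/4 × (239 mm)² = 44860 mm^2
Rod-side annular area A_ann = π/4 × (239² − 130²) = 31590 mm^2
t_ext = A_cap·L/Q = 25.79 s
t_ret = A_ann·L/Q = 18.16 s
t_cycle = t_ext + t_ret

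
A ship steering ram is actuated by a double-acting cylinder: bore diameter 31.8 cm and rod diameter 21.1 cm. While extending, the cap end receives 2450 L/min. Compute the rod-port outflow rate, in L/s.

Cap-side area A_cap = π/4 × (31.8 cm)² = 794.2 cm^2
Rod-side annular area A_ann = π/4 × (31.8² − 21.1²) = 444.6 cm^2
Piston speed v = Q_in/A_cap; rod-end outflow Q_out = v × A_ann = Q_in × A_ann/A_cap.

Q_out ≈ 22.9 L/s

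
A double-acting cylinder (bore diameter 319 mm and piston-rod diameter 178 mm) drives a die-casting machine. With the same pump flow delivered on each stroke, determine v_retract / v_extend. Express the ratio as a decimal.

Cap-side area A_cap = π/4 × (319 mm)² = 79920 mm^2
Rod-side annular area A_ann = π/4 × (319² − 178²) = 55040 mm^2
For equal Q, v ∝ 1/A, so v_ret/v_ext = A_cap/A_ann.

v_ret/v_ext ≈ 1.45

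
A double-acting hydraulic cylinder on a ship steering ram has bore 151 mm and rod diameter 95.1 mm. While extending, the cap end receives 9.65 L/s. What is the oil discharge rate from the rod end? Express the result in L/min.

Q_out ≈ 349 L/min

Cap-side area A_cap = π/4 × (151 mm)² = 17910 mm^2
Rod-side annular area A_ann = π/4 × (151² − 95.1²) = 10800 mm^2
Piston speed v = Q_in/A_cap; rod-end outflow Q_out = v × A_ann = Q_in × A_ann/A_cap.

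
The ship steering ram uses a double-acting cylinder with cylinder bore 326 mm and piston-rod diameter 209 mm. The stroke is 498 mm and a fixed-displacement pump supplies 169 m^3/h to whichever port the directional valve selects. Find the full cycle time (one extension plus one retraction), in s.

t ≈ 1.41 s

Cap-side area A_cap = π/4 × (326 mm)² = 83470 mm^2
Rod-side annular area A_ann = π/4 × (326² − 209²) = 49160 mm^2
t_ext = A_cap·L/Q = 0.8855 s
t_ret = A_ann·L/Q = 0.5215 s
t_cycle = t_ext + t_ret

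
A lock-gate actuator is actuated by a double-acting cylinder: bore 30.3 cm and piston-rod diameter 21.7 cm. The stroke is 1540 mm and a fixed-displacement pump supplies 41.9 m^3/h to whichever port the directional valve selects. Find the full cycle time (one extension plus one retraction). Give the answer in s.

t ≈ 14.2 s

Cap-side area A_cap = π/4 × (30.3 cm)² = 721.1 cm^2
Rod-side annular area A_ann = π/4 × (30.3² − 21.7²) = 351.2 cm^2
t_ext = A_cap·L/Q = 9.541 s
t_ret = A_ann·L/Q = 4.647 s
t_cycle = t_ext + t_ret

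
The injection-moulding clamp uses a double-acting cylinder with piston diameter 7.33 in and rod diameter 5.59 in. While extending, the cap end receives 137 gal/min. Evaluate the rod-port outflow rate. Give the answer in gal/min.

Cap-side area A_cap = π/4 × (7.33 in)² = 42.20 in^2
Rod-side annular area A_ann = π/4 × (7.33² − 5.59²) = 17.66 in^2
Piston speed v = Q_in/A_cap; rod-end outflow Q_out = v × A_ann = Q_in × A_ann/A_cap.

Q_out ≈ 57.3 gal/min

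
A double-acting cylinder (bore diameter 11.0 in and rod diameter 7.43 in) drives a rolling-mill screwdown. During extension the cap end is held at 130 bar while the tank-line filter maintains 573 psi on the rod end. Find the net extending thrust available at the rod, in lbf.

Cap-side area A_cap = π/4 × (11.0 in)² = 95.03 in^2
Rod-side annular area A_ann = π/4 × (11.0² − 7.43²) = 51.68 in^2
Net thrust = P_cap·A_cap − P_rod·A_ann = 1.792e5 lbf − 29610 lbf

F ≈ 1.50e5 lbf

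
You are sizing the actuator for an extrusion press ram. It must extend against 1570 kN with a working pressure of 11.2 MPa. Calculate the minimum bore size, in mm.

D ≈ 422 mm

Extension force acts on the full piston face: F = P × (π/4)D².
D = √(4F / (πP)) = √(4 × 1570 kN / (π × 11.2 MPa))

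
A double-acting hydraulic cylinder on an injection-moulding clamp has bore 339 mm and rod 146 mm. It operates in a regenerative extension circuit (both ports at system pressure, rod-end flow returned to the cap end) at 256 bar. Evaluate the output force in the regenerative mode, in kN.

With equal pressure on both faces, forces on the annular region cancel; the net push is pressure × rod cross-section.
Rod cross-section A_rod = π/4 × (146 mm)² = 16740 mm^2
F = P × A_rod

F ≈ 429 kN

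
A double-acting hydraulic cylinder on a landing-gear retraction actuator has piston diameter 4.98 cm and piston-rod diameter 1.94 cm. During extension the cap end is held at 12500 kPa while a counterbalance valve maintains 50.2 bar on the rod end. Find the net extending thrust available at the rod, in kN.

F ≈ 16.1 kN

Cap-side area A_cap = π/4 × (4.98 cm)² = 19.48 cm^2
Rod-side annular area A_ann = π/4 × (4.98² − 1.94²) = 16.52 cm^2
Net thrust = P_cap·A_cap − P_rod·A_ann = 24.35 kN − 8.294 kN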